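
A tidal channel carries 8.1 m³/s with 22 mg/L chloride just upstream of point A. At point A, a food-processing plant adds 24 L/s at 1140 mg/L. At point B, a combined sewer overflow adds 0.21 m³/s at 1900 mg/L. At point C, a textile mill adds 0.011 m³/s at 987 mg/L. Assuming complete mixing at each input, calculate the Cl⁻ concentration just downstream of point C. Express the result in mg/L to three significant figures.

73.7 mg/L

24 L/s = 0.024 m³/s.
After input A: C = (8.1·22 + 0.024·1140) / 8.124 = 25.3 mg/L.
After input B: C = (8.124·25.3 + 0.21·1900) / 8.334 = 72.54 mg/L.
After input C: C = (8.334·72.54 + 0.011·987) / 8.345 = 73.75 mg/L.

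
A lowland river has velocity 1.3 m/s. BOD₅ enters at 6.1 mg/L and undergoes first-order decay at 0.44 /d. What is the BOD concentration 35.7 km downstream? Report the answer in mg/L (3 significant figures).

Travel time t = 35.7 km / 1.3 m/s = 3.57e+04/1.3 = 2.746e+04 s = 0.3178 d.
First-order decay: C = 6.1·exp(−0.44·0.3178) = 6.1·0.8695 = 5.304 mg/L.

5.30 mg/L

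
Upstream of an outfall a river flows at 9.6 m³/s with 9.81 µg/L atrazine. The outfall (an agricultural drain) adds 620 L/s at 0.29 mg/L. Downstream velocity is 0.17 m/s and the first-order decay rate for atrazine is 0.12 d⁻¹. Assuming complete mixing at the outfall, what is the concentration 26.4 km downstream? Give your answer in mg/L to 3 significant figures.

620 L/s = 0.62 m³/s.
9.81 µg/L = 0.00981 mg/L.
After complete mixing, C₀ = (0.62·0.29 + 9.6·0.00981) / 10.22 = 0.02681 mg/L.
Travel time t = 2.64e+04 m / 0.17 m/s = 1.553e+05 s = 1.797 d.
C = 0.02681·exp(−0.12·1.797) = 0.02681·0.806 = 0.02161 mg/L.

0.0216 mg/L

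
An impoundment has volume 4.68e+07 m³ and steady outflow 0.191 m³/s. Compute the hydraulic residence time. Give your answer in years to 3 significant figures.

Q = 0.191 m³/s × 3.156e+07 s/yr = 6.028e+06 m³/yr.
Hydraulic residence time τ = V/Q = 4.68e+07/6.028e+06 = 7.764 yr.

7.76 yr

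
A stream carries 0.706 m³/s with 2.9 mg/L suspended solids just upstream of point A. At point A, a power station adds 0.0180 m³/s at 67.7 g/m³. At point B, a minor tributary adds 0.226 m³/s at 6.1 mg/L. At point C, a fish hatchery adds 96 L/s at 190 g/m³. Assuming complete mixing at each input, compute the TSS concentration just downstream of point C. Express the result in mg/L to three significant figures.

21.9 mg/L

After input A: C = (0.706·2.9 + 0.018·67.7) / 0.724 = 4.511 mg/L.
After input B: C = (0.724·4.511 + 0.226·6.1) / 0.95 = 4.889 mg/L.
96 L/s = 0.096 m³/s.
After input C: C = (0.95·4.889 + 0.096·190) / 1.046 = 21.88 mg/L.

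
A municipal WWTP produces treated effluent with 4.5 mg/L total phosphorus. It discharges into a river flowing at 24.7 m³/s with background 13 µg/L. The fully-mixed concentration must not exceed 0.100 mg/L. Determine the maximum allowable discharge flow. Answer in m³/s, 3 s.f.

13 µg/L = 0.013 mg/L.
Mass balance at complete mixing: C_std·(Q_w + Q_r) = Q_w·C_e + Q_r·C_b.
Rearranging, Q_w = Q_r·(C_std − C_b)/(C_e − C_std) = 24.7·(0.1 − 0.013) / (4.5 − 0.1) = 0.4884 m³/s.

0.488 m³/s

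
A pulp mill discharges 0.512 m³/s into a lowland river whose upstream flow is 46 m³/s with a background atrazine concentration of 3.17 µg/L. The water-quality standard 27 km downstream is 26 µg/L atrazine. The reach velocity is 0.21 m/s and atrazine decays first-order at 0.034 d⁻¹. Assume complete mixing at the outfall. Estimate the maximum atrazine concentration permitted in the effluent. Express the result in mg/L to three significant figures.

3.17 µg/L = 0.00317 mg/L.
26 µg/L = 0.026 mg/L.
Travel time to the compliance point: t = 2.7e+04/0.21 = 1.286e+05 s = 1.488 d; decay factor exp(−0.034·1.488) = 0.9507.
So the concentration just after mixing may be at most 0.026/0.9507 = 0.02735 mg/L.
Mass balance: 0.02735·46.51 = 0.512·Cₑ + 46·0.00317.
Cₑ = (1.272 − 0.1458) / 0.512 = 2.2 mg/L.

2.20 mg/L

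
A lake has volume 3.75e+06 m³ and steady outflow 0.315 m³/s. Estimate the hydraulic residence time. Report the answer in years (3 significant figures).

Q = 0.315 m³/s × 3.156e+07 s/yr = 9.941e+06 m³/yr.
Hydraulic residence time τ = V/Q = 3.75e+06/9.941e+06 = 0.3772 yr.

0.377 yr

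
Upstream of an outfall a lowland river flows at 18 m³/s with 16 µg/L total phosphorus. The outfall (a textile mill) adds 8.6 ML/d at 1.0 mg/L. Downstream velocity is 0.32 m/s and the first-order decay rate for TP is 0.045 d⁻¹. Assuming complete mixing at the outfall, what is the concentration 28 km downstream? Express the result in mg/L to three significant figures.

0.0205 mg/L

8.6 ML/d = 0.09954 m³/s.
16 µg/L = 0.016 mg/L.
After complete mixing, C₀ = (0.09954·1 + 18·0.016) / 18.1 = 0.02141 mg/L.
Travel time t = 2.8e+04 m / 0.32 m/s = 8.75e+04 s = 1.013 d.
C = 0.02141·exp(−0.045·1.013) = 0.02141·0.9554 = 0.02046 mg/L.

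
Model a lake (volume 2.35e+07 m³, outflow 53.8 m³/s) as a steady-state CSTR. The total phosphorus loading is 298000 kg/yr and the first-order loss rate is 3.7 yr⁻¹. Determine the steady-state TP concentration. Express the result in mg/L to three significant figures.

Outflow Q = 53.8 m³/s × 3.156e+07 s/yr = 1.698e+09 m³/yr.
Steady-state CSTR mass balance: W = Q·C + k·V·C, so C = W/(Q + kV).
Q + kV = 1.698e+09 + 3.7·2.35e+07 = 1.785e+09 m³/yr.
C = 298000/1.785e+09 = 0.000167 kg/m³ = 0.167 mg/L.

0.167 mg/L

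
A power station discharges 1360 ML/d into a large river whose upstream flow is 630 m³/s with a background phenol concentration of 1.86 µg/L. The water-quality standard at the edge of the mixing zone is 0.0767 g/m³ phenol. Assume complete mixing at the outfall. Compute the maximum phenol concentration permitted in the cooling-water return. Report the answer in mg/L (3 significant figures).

3.07 mg/L

1360 ML/d = 15.74 m³/s.
1.86 µg/L = 0.00186 mg/L.
Mass balance: 0.0767·645.7 = 15.74·Cₑ + 630·0.00186.
Cₑ = (49.53 − 1.172) / 15.74 = 3.072 mg/L.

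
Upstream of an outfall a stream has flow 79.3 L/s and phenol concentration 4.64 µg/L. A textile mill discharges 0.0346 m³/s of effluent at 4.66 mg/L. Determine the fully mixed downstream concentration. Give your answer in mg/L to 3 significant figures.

79.3 L/s = 0.0793 m³/s.
4.64 µg/L = 0.00464 mg/L.
Conservation of mass across the mixing zone: C = (0.0346·4.66 + 0.0793·0.00464) / (0.0346 + 0.0793) = 0.1616/0.1139 = 1.419 mg/L.

1.42 mg/L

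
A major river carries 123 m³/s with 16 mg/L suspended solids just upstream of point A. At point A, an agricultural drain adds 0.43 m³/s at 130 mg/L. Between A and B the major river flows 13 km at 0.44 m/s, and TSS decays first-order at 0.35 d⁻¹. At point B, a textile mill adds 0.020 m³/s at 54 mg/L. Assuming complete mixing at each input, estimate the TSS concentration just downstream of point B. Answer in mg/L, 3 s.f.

14.6 mg/L

After input A: C = (123·16 + 0.43·130) / 123.4 = 16.4 mg/L.
Over the 13 km reach to input B (t = 2.955e+04 s = 0.342 d), decay gives C = 16.4·exp(−0.35·0.342) = 14.55 mg/L.
After input B: C = (123.4·14.55 + 0.02·54) / 123.5 = 14.55 mg/L.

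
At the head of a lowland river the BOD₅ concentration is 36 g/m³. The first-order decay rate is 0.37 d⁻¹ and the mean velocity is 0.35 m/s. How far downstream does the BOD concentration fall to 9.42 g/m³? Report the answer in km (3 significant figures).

110 km

From C = C₀·e^(−kt), t = ln(C₀/C)/k = ln(36/9.42)/0.37 = 1.341/0.37 = 3.623 d.
Distance = v·t = 0.35 m/s × 3.131e+05 s = 1.096e+05 m = 109.6 km.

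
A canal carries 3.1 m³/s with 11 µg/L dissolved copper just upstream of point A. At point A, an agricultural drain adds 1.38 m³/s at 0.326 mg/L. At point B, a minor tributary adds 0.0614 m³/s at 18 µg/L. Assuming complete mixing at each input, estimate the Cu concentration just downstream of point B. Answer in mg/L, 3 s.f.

11 µg/L = 0.011 mg/L.
After input A: C = (3.1·0.011 + 1.38·0.326) / 4.48 = 0.108 mg/L.
18 µg/L = 0.018 mg/L.
After input B: C = (4.48·0.108 + 0.0614·0.018) / 4.541 = 0.1068 mg/L.

0.107 mg/L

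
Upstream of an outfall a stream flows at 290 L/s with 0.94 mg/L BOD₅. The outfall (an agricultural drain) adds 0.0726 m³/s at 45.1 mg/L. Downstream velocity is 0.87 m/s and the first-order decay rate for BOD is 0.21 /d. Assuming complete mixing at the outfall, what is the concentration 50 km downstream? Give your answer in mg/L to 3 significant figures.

290 L/s = 0.29 m³/s.
After complete mixing, C₀ = (0.0726·45.1 + 0.29·0.94) / 0.3626 = 9.782 mg/L.
Travel time t = 5e+04 m / 0.87 m/s = 5.747e+04 s = 0.6652 d.
C = 9.782·exp(−0.21·0.6652) = 9.782·0.8696 = 8.507 mg/L.

8.51 mg/L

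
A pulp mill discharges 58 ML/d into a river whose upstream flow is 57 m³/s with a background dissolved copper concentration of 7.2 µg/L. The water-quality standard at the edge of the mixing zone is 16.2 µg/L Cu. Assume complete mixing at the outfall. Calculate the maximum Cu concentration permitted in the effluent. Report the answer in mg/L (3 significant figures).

0.780 mg/L

58 ML/d = 0.6713 m³/s.
7.2 µg/L = 0.0072 mg/L.
16.2 µg/L = 0.0162 mg/L.
Mass balance: 0.0162·57.67 = 0.6713·Cₑ + 57·0.0072.
Cₑ = (0.9343 − 0.4104) / 0.6713 = 0.7804 mg/L.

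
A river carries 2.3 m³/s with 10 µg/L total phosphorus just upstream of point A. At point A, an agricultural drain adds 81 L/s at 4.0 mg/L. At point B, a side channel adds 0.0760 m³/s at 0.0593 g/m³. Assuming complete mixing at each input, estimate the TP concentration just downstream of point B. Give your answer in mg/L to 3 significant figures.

0.143 mg/L

10 µg/L = 0.01 mg/L.
81 L/s = 0.081 m³/s.
After input A: C = (2.3·0.01 + 0.081·4) / 2.381 = 0.1457 mg/L.
After input B: C = (2.381·0.1457 + 0.076·0.0593) / 2.457 = 0.1431 mg/L.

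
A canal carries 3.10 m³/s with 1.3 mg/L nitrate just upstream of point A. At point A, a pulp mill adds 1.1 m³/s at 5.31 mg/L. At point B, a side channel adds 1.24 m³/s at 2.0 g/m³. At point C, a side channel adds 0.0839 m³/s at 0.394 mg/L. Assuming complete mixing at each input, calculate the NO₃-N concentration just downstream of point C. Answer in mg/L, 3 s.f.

2.24 mg/L

After input A: C = (3.1·1.3 + 1.1·5.31) / 4.2 = 2.35 mg/L.
After input B: C = (4.2·2.35 + 1.24·2) / 5.44 = 2.27 mg/L.
After input C: C = (5.44·2.27 + 0.0839·0.394) / 5.524 = 2.242 mg/L.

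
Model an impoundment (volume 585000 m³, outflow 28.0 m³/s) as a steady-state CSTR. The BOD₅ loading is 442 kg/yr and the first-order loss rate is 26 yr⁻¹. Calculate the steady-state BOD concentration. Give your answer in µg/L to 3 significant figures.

0.492 µg/L

Outflow Q = 28.0 m³/s × 3.156e+07 s/yr = 8.836e+08 m³/yr.
Steady-state CSTR mass balance: W = Q·C + k·V·C, so C = W/(Q + kV).
Q + kV = 8.836e+08 + 26·585000 = 8.988e+08 m³/yr.
C = 442/8.988e+08 = 4.918e-07 kg/m³ = 0.0004918 mg/L = 0.4918 µg/L.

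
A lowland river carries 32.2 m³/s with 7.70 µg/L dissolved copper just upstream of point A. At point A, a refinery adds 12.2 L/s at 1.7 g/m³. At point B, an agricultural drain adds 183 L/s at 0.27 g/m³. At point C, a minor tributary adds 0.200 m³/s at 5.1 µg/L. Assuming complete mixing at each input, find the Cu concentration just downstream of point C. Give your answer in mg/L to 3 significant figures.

7.70 µg/L = 0.0077 mg/L.
12.2 L/s = 0.0122 m³/s.
After input A: C = (32.2·0.0077 + 0.0122·1.7) / 32.21 = 0.008341 mg/L.
183 L/s = 0.183 m³/s.
After input B: C = (32.21·0.008341 + 0.183·0.27) / 32.4 = 0.009819 mg/L.
5.1 µg/L = 0.0051 mg/L.
After input C: C = (32.4·0.009819 + 0.2·0.0051) / 32.6 = 0.00979 mg/L.

0.00979 mg/L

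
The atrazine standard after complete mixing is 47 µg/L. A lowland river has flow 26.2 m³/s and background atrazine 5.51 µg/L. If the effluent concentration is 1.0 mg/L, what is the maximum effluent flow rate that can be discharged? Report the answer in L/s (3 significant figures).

5.51 µg/L = 0.00551 mg/L.
47 µg/L = 0.047 mg/L.
Mass balance at complete mixing: C_std·(Q_w + Q_r) = Q_w·C_e + Q_r·C_b.
Rearranging, Q_w = Q_r·(C_std − C_b)/(C_e − C_std) = 26.2·(0.047 − 0.00551) / (1 − 0.047) = 1.141 m³/s.
= 1141 L/s.

1140 L/s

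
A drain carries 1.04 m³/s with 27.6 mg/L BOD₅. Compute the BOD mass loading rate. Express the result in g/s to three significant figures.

28.7 g/s

Mass flux = Q·C = 1.04 m³/s × 27.6 g/m³ = 28.7 g/s.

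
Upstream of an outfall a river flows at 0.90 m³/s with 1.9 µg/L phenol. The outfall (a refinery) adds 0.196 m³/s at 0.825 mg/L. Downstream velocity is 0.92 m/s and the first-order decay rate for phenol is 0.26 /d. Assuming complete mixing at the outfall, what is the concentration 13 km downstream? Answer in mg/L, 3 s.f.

0.143 mg/L

1.9 µg/L = 0.0019 mg/L.
After complete mixing, C₀ = (0.196·0.825 + 0.9·0.0019) / 1.096 = 0.1491 mg/L.
Travel time t = 1.3e+04 m / 0.92 m/s = 1.413e+04 s = 0.1635 d.
C = 0.1491·exp(−0.26·0.1635) = 0.1491·0.9584 = 0.1429 mg/L.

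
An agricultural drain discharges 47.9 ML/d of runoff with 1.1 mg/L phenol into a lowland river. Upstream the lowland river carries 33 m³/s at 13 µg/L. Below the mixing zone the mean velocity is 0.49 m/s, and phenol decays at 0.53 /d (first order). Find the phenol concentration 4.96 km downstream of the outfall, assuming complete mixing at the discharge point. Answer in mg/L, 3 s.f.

47.9 ML/d = 0.5544 m³/s.
13 µg/L = 0.013 mg/L.
After complete mixing, C₀ = (0.5544·1.1 + 33·0.013) / 33.55 = 0.03096 mg/L.
Travel time t = 4960 m / 0.49 m/s = 1.012e+04 s = 0.1172 d.
C = 0.03096·exp(−0.53·0.1172) = 0.03096·0.9398 = 0.0291 mg/L.

0.0291 mg/L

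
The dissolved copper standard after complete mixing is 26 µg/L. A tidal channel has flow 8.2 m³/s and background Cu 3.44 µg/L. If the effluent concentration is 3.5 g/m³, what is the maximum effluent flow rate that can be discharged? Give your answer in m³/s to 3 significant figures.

3.44 µg/L = 0.00344 mg/L.
26 µg/L = 0.026 mg/L.
Mass balance at complete mixing: C_std·(Q_w + Q_r) = Q_w·C_e + Q_r·C_b.
Rearranging, Q_w = Q_r·(C_std − C_b)/(C_e − C_std) = 8.2·(0.026 − 0.00344) / (3.5 − 0.026) = 0.05325 m³/s.

0.0533 m³/s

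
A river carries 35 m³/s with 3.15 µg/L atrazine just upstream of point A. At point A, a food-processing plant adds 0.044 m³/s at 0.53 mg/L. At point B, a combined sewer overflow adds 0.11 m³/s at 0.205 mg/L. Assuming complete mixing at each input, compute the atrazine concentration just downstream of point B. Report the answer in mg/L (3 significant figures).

0.00444 mg/L

3.15 µg/L = 0.00315 mg/L.
After input A: C = (35·0.00315 + 0.044·0.53) / 35.04 = 0.003811 mg/L.
After input B: C = (35.04·0.003811 + 0.11·0.205) / 35.15 = 0.004441 mg/L.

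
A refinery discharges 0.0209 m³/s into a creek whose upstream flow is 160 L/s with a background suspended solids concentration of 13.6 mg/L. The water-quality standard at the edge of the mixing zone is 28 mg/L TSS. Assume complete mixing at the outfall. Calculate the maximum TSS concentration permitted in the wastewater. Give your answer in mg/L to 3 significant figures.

138 mg/L

160 L/s = 0.16 m³/s.
Mass balance: 28·0.1809 = 0.0209·Cₑ + 0.16·13.6.
Cₑ = (5.065 − 2.176) / 0.0209 = 138.2 mg/L.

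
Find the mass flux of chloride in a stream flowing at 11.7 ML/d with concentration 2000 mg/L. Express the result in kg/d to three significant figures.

23400 kg/d

11.7 ML/d = 0.1354 m³/s.
Mass flux = Q·C = 0.1354 m³/s × 2000 g/m³ = 270.8 g/s.
= 270.8 g/s × 86.4 = 2.34e+04 kg/d.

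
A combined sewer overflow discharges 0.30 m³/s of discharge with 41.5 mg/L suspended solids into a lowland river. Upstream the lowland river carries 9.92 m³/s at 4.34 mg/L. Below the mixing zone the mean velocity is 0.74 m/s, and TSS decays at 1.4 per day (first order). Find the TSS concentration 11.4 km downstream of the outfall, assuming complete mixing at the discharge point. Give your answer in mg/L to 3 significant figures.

4.23 mg/L

After complete mixing, C₀ = (0.3·41.5 + 9.92·4.34) / 10.22 = 5.431 mg/L.
Travel time t = 1.14e+04 m / 0.74 m/s = 1.541e+04 s = 0.1783 d.
C = 5.431·exp(−1.4·0.1783) = 5.431·0.7791 = 4.231 mg/L.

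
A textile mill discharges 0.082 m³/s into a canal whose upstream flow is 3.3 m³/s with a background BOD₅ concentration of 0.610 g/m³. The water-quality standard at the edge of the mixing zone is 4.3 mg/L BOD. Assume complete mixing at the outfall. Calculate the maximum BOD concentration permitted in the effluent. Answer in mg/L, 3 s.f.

Mass balance: 4.3·3.382 = 0.082·Cₑ + 3.3·0.61.
Cₑ = (14.54 − 2.013) / 0.082 = 152.8 mg/L.

153 mg/L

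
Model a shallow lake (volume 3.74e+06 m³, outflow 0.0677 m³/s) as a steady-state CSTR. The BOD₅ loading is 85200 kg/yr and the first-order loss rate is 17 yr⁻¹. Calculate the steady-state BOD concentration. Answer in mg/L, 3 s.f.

Outflow Q = 0.0677 m³/s × 3.156e+07 s/yr = 2.136e+06 m³/yr.
Steady-state CSTR mass balance: W = Q·C + k·V·C, so C = W/(Q + kV).
Q + kV = 2.136e+06 + 17·3.74e+06 = 6.572e+07 m³/yr.
C = 85200/6.572e+07 = 0.001296 kg/m³ = 1.296 mg/L.

1.30 mg/L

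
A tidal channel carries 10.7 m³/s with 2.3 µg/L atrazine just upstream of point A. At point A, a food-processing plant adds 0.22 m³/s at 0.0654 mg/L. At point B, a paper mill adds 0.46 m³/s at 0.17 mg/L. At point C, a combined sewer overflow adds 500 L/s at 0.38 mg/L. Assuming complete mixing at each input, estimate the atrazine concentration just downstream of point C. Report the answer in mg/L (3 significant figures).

2.3 µg/L = 0.0023 mg/L.
After input A: C = (10.7·0.0023 + 0.22·0.0654) / 10.92 = 0.003571 mg/L.
After input B: C = (10.92·0.003571 + 0.46·0.17) / 11.38 = 0.0103 mg/L.
500 L/s = 0.5 m³/s.
After input C: C = (11.38·0.0103 + 0.5·0.38) / 11.88 = 0.02586 mg/L.

0.0259 mg/L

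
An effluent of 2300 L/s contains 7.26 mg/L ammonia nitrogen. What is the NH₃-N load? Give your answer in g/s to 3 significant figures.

2300 L/s = 2.3 m³/s.
Mass flux = Q·C = 2.3 m³/s × 7.26 g/m³ = 16.7 g/s.

16.7 g/s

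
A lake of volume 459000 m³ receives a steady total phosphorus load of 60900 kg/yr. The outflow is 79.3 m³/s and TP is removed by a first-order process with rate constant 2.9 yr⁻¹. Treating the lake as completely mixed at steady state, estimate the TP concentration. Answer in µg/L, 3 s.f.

24.3 µg/L

Outflow Q = 79.3 m³/s × 3.156e+07 s/yr = 2.503e+09 m³/yr.
Steady-state CSTR mass balance: W = Q·C + k·V·C, so C = W/(Q + kV).
Q + kV = 2.503e+09 + 2.9·459000 = 2.504e+09 m³/yr.
C = 60900/2.504e+09 = 2.432e-05 kg/m³ = 0.02432 mg/L = 24.32 µg/L.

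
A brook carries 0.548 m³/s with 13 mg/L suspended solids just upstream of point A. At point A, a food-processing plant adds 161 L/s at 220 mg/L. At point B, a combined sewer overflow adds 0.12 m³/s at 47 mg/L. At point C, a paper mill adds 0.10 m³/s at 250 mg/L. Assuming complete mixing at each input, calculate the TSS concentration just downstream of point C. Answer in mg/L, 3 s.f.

161 L/s = 0.161 m³/s.
After input A: C = (0.548·13 + 0.161·220) / 0.709 = 60.01 mg/L.
After input B: C = (0.709·60.01 + 0.12·47) / 0.829 = 58.12 mg/L.
After input C: C = (0.829·58.12 + 0.1·250) / 0.929 = 78.78 mg/L.

78.8 mg/L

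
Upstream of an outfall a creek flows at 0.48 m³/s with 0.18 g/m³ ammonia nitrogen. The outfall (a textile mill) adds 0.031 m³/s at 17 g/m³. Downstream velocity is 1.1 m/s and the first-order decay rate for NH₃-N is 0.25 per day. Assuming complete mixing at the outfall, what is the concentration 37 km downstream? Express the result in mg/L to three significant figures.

After complete mixing, C₀ = (0.031·17 + 0.48·0.18) / 0.511 = 1.2 mg/L.
Travel time t = 3.7e+04 m / 1.1 m/s = 3.364e+04 s = 0.3893 d.
C = 1.2·exp(−0.25·0.3893) = 1.2·0.9073 = 1.089 mg/L.

1.09 mg/L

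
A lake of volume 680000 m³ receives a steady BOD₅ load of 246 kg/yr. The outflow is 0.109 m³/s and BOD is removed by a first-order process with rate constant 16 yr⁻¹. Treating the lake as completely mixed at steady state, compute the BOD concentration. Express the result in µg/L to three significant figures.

Outflow Q = 0.109 m³/s × 3.156e+07 s/yr = 3.44e+06 m³/yr.
Steady-state CSTR mass balance: W = Q·C + k·V·C, so C = W/(Q + kV).
Q + kV = 3.44e+06 + 16·680000 = 1.432e+07 m³/yr.
C = 246/1.432e+07 = 1.718e-05 kg/m³ = 0.01718 mg/L = 17.18 µg/L.

17.2 µg/L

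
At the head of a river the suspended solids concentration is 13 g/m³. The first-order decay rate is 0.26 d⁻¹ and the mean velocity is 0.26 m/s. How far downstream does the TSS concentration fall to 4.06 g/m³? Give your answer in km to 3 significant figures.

From C = C₀·e^(−kt), t = ln(C₀/C)/k = ln(13/4.06)/0.26 = 1.164/0.26 = 4.476 d.
Distance = v·t = 0.26 m/s × 3.867e+05 s = 1.005e+05 m = 100.5 km.

101 km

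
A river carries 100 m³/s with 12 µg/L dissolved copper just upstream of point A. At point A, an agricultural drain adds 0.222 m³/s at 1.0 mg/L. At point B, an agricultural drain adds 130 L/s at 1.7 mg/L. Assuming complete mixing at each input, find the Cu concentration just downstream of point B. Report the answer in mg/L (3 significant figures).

0.0164 mg/L

12 µg/L = 0.012 mg/L.
After input A: C = (100·0.012 + 0.222·1) / 100.2 = 0.01419 mg/L.
130 L/s = 0.13 m³/s.
After input B: C = (100.2·0.01419 + 0.13·1.7) / 100.4 = 0.01637 mg/L.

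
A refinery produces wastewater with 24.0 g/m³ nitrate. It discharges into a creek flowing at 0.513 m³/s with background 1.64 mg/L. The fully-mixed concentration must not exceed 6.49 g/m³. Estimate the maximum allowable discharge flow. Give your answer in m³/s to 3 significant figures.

0.142 m³/s

Mass balance at complete mixing: C_std·(Q_w + Q_r) = Q_w·C_e + Q_r·C_b.
Rearranging, Q_w = Q_r·(C_std − C_b)/(C_e − C_std) = 0.513·(6.49 − 1.64) / (24 − 6.49) = 0.1421 m³/s.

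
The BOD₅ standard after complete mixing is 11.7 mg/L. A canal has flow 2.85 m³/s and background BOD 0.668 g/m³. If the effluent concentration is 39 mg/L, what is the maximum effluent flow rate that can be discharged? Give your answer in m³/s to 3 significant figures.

Mass balance at complete mixing: C_std·(Q_w + Q_r) = Q_w·C_e + Q_r·C_b.
Rearranging, Q_w = Q_r·(C_std − C_b)/(C_e − C_std) = 2.85·(11.7 − 0.668) / (39 − 11.7) = 1.152 m³/s.

1.15 m³/s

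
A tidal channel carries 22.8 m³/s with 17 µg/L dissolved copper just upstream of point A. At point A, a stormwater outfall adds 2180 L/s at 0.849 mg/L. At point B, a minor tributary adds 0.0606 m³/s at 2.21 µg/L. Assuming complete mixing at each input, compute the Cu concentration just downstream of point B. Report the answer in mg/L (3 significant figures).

0.0894 mg/L

17 µg/L = 0.017 mg/L.
2180 L/s = 2.18 m³/s.
After input A: C = (22.8·0.017 + 2.18·0.849) / 24.98 = 0.08961 mg/L.
2.21 µg/L = 0.00221 mg/L.
After input B: C = (24.98·0.08961 + 0.0606·0.00221) / 25.04 = 0.0894 mg/L.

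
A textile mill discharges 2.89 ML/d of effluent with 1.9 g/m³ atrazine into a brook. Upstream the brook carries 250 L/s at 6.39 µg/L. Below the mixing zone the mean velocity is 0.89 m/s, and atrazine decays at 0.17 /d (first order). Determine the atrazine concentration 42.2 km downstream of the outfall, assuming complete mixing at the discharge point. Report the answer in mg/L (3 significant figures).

0.209 mg/L

2.89 ML/d = 0.03345 m³/s.
250 L/s = 0.25 m³/s.
6.39 µg/L = 0.00639 mg/L.
After complete mixing, C₀ = (0.03345·1.9 + 0.25·0.00639) / 0.2834 = 0.2298 mg/L.
Travel time t = 4.22e+04 m / 0.89 m/s = 4.742e+04 s = 0.5488 d.
C = 0.2298·exp(−0.17·0.5488) = 0.2298·0.9109 = 0.2094 mg/L.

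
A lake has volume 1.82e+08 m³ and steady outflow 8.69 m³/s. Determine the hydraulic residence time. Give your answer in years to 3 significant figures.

Q = 8.69 m³/s × 3.156e+07 s/yr = 2.742e+08 m³/yr.
Hydraulic residence time τ = V/Q = 1.82e+08/2.742e+08 = 0.6637 yr.

0.664 yr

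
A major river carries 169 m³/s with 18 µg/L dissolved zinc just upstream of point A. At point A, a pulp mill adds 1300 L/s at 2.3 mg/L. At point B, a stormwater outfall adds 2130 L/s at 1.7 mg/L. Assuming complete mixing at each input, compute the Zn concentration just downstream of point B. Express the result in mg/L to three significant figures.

18 µg/L = 0.018 mg/L.
1300 L/s = 1.3 m³/s.
After input A: C = (169·0.018 + 1.3·2.3) / 170.3 = 0.03542 mg/L.
2130 L/s = 2.13 m³/s.
After input B: C = (170.3·0.03542 + 2.13·1.7) / 172.4 = 0.05598 mg/L.

0.0560 mg/L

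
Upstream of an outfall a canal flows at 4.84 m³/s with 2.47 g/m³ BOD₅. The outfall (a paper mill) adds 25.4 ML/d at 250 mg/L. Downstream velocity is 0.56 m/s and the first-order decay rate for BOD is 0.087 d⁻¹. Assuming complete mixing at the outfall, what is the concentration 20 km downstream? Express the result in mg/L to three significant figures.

16.1 mg/L

25.4 ML/d = 0.294 m³/s.
After complete mixing, C₀ = (0.294·250 + 4.84·2.47) / 5.134 = 16.64 mg/L.
Travel time t = 2e+04 m / 0.56 m/s = 3.571e+04 s = 0.4134 d.
C = 16.64·exp(−0.087·0.4134) = 16.64·0.9647 = 16.06 mg/L.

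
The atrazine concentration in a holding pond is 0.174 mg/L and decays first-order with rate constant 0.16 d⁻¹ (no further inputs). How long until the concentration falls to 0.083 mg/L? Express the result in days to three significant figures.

t = ln(C₀/C)/k = ln(0.174/0.083)/0.16 = 0.7402/0.16 = 4.626 d.

4.63 d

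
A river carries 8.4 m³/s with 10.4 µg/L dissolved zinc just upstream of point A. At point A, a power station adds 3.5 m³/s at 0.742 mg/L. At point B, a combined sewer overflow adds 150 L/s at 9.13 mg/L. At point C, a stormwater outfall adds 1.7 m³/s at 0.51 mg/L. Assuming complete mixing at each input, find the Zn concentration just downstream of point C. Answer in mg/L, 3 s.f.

10.4 µg/L = 0.0104 mg/L.
After input A: C = (8.4·0.0104 + 3.5·0.742) / 11.9 = 0.2256 mg/L.
150 L/s = 0.15 m³/s.
After input B: C = (11.9·0.2256 + 0.15·9.13) / 12.05 = 0.3364 mg/L.
After input C: C = (12.05·0.3364 + 1.7·0.51) / 13.75 = 0.3579 mg/L.

0.358 mg/L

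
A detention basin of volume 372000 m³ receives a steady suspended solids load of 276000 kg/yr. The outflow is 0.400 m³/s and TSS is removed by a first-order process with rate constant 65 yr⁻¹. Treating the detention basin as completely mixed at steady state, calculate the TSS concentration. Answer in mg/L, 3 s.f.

7.50 mg/L

Outflow Q = 0.400 m³/s × 3.156e+07 s/yr = 1.262e+07 m³/yr.
Steady-state CSTR mass balance: W = Q·C + k·V·C, so C = W/(Q + kV).
Q + kV = 1.262e+07 + 65·372000 = 3.68e+07 m³/yr.
C = 276000/3.68e+07 = 0.007499 kg/m³ = 7.499 mg/L.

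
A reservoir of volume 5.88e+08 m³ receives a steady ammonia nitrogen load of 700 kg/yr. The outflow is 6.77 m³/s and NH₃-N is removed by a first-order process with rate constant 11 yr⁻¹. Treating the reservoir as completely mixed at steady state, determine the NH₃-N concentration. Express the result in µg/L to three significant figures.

Outflow Q = 6.77 m³/s × 3.156e+07 s/yr = 2.136e+08 m³/yr.
Steady-state CSTR mass balance: W = Q·C + k·V·C, so C = W/(Q + kV).
Q + kV = 2.136e+08 + 11·5.88e+08 = 6.682e+09 m³/yr.
C = 700/6.682e+09 = 1.048e-07 kg/m³ = 0.0001048 mg/L = 0.1048 µg/L.

0.105 µg/L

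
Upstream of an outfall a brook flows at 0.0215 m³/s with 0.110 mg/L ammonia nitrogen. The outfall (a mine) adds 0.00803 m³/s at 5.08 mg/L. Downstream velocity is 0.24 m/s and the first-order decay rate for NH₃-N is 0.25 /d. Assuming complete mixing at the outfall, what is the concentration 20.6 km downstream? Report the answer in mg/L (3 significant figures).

1.14 mg/L

After complete mixing, C₀ = (0.00803·5.08 + 0.0215·0.11) / 0.02953 = 1.461 mg/L.
Travel time t = 2.06e+04 m / 0.24 m/s = 8.583e+04 s = 0.9934 d.
C = 1.461·exp(−0.25·0.9934) = 1.461·0.7801 = 1.14 mg/L.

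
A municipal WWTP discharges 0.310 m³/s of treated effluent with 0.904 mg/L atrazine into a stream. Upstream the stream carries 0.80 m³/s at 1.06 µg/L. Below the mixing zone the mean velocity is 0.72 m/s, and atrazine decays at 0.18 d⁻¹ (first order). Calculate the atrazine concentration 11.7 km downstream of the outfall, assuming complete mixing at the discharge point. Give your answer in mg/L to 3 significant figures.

1.06 µg/L = 0.00106 mg/L.
After complete mixing, C₀ = (0.31·0.904 + 0.8·0.00106) / 1.11 = 0.2532 mg/L.
Travel time t = 1.17e+04 m / 0.72 m/s = 1.625e+04 s = 0.1881 d.
C = 0.2532·exp(−0.18·0.1881) = 0.2532·0.9667 = 0.2448 mg/L.

0.245 mg/L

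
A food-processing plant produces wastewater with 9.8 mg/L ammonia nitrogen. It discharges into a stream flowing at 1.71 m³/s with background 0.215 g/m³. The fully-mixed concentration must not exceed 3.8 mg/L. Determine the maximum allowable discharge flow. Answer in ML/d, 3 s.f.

Mass balance at complete mixing: C_std·(Q_w + Q_r) = Q_w·C_e + Q_r·C_b.
Rearranging, Q_w = Q_r·(C_std − C_b)/(C_e − C_std) = 1.71·(3.8 − 0.215) / (9.8 − 3.8) = 1.022 m³/s.
= 88.28 ML/d.

88.3 ML/d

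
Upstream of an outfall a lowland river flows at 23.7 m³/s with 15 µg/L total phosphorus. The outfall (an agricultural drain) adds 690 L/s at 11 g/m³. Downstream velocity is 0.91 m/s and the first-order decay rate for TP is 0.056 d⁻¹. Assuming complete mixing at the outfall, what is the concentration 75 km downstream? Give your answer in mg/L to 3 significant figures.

0.309 mg/L

690 L/s = 0.69 m³/s.
15 µg/L = 0.015 mg/L.
After complete mixing, C₀ = (0.69·11 + 23.7·0.015) / 24.39 = 0.3258 mg/L.
Travel time t = 7.5e+04 m / 0.91 m/s = 8.242e+04 s = 0.9539 d.
C = 0.3258·exp(−0.056·0.9539) = 0.3258·0.948 = 0.3088 mg/L.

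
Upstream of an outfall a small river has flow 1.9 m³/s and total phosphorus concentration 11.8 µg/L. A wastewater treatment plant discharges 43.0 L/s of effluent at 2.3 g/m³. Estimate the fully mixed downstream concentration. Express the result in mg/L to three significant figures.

43.0 L/s = 0.043 m³/s.
11.8 µg/L = 0.0118 mg/L.
By mass balance at complete mixing, C = (0.043·2.3 + 1.9·0.0118) / (0.043 + 1.9) = 0.1213/1.943 = 0.06244 mg/L.

0.0624 mg/L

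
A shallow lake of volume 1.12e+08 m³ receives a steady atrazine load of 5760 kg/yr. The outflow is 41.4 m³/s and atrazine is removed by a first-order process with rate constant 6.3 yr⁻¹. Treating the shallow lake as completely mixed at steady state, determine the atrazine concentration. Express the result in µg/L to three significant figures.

2.86 µg/L

Outflow Q = 41.4 m³/s × 3.156e+07 s/yr = 1.306e+09 m³/yr.
Steady-state CSTR mass balance: W = Q·C + k·V·C, so C = W/(Q + kV).
Q + kV = 1.306e+09 + 6.3·1.12e+08 = 2.012e+09 m³/yr.
C = 5760/2.012e+09 = 2.863e-06 kg/m³ = 0.002863 mg/L = 2.863 µg/L.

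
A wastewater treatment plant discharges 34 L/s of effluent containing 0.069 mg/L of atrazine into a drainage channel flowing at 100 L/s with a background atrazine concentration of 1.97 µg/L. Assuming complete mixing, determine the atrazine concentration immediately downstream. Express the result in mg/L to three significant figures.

34 L/s = 0.034 m³/s.
100 L/s = 0.1 m³/s.
1.97 µg/L = 0.00197 mg/L.
By mass balance at complete mixing, C = (0.034·0.069 + 0.1·0.00197) / (0.034 + 0.1) = 0.002543/0.134 = 0.01898 mg/L.

0.0190 mg/L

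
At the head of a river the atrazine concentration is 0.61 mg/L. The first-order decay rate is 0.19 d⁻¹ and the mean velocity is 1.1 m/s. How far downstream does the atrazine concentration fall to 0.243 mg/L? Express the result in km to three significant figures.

460 km

From C = C₀·e^(−kt), t = ln(C₀/C)/k = ln(0.61/0.243)/0.19 = 0.9204/0.19 = 4.844 d.
Distance = v·t = 1.1 m/s × 4.185e+05 s = 4.604e+05 m = 460.4 km.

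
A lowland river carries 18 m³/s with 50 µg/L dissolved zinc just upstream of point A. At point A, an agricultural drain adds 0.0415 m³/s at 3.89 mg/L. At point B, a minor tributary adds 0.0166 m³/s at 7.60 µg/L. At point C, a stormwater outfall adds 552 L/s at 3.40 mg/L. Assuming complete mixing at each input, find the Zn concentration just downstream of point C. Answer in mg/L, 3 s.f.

50 µg/L = 0.05 mg/L.
After input A: C = (18·0.05 + 0.0415·3.89) / 18.04 = 0.05883 mg/L.
7.60 µg/L = 0.0076 mg/L.
After input B: C = (18.04·0.05883 + 0.0166·0.0076) / 18.06 = 0.05879 mg/L.
552 L/s = 0.552 m³/s.
After input C: C = (18.06·0.05879 + 0.552·3.4) / 18.61 = 0.1579 mg/L.

0.158 mg/L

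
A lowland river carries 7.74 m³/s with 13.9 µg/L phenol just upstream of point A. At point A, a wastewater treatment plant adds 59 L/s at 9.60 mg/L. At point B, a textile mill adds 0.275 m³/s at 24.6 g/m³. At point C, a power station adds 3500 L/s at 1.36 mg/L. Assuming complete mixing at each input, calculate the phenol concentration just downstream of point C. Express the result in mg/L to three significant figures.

13.9 µg/L = 0.0139 mg/L.
59 L/s = 0.059 m³/s.
After input A: C = (7.74·0.0139 + 0.059·9.6) / 7.799 = 0.08642 mg/L.
After input B: C = (7.799·0.08642 + 0.275·24.6) / 8.074 = 0.9214 mg/L.
3500 L/s = 3.5 m³/s.
After input C: C = (8.074·0.9214 + 3.5·1.36) / 11.57 = 1.054 mg/L.

1.05 mg/L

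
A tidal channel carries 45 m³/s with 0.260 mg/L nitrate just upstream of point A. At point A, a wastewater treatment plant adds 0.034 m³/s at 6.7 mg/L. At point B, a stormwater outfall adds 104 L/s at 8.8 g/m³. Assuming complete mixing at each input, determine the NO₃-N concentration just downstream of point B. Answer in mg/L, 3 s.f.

After input A: C = (45·0.26 + 0.034·6.7) / 45.03 = 0.2649 mg/L.
104 L/s = 0.104 m³/s.
After input B: C = (45.03·0.2649 + 0.104·8.8) / 45.14 = 0.2845 mg/L.

0.285 mg/L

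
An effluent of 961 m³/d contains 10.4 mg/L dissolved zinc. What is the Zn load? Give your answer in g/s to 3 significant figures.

0.116 g/s

961 m³/d = 0.01112 m³/s.
Mass flux = Q·C = 0.01112 m³/s × 10.4 g/m³ = 0.1157 g/s.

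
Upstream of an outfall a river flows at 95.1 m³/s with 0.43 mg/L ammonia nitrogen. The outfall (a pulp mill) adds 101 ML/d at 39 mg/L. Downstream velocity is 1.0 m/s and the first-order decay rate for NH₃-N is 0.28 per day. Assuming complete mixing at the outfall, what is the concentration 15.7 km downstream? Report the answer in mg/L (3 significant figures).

0.854 mg/L

101 ML/d = 1.169 m³/s.
After complete mixing, C₀ = (1.169·39 + 95.1·0.43) / 96.27 = 0.8984 mg/L.
Travel time t = 1.57e+04 m / 1.0 m/s = 1.57e+04 s = 0.1817 d.
C = 0.8984·exp(−0.28·0.1817) = 0.8984·0.9504 = 0.8538 mg/L.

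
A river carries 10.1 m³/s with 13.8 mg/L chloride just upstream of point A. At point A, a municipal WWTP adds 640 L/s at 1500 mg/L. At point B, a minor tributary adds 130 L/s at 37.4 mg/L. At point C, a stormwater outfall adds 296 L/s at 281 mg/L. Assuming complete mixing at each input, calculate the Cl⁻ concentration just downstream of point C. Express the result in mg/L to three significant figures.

106 mg/L

640 L/s = 0.64 m³/s.
After input A: C = (10.1·13.8 + 0.64·1500) / 10.74 = 102.4 mg/L.
130 L/s = 0.13 m³/s.
After input B: C = (10.74·102.4 + 0.13·37.4) / 10.87 = 101.6 mg/L.
296 L/s = 0.296 m³/s.
After input C: C = (10.87·101.6 + 0.296·281) / 11.17 = 106.3 mg/L.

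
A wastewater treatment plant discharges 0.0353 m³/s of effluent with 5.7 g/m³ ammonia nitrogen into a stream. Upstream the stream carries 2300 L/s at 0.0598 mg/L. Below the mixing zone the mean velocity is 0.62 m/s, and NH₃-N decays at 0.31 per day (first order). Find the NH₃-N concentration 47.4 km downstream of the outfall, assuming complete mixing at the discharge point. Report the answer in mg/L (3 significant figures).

2300 L/s = 2.3 m³/s.
After complete mixing, C₀ = (0.0353·5.7 + 2.3·0.0598) / 2.335 = 0.1451 mg/L.
Travel time t = 4.74e+04 m / 0.62 m/s = 7.645e+04 s = 0.8849 d.
C = 0.1451·exp(−0.31·0.8849) = 0.1451·0.7601 = 0.1103 mg/L.

0.110 mg/L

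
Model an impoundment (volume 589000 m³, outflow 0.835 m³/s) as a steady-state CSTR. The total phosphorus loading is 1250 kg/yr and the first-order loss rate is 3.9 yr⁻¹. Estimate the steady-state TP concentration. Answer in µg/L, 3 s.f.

43.6 µg/L

Outflow Q = 0.835 m³/s × 3.156e+07 s/yr = 2.635e+07 m³/yr.
Steady-state CSTR mass balance: W = Q·C + k·V·C, so C = W/(Q + kV).
Q + kV = 2.635e+07 + 3.9·589000 = 2.865e+07 m³/yr.
C = 1250/2.865e+07 = 4.363e-05 kg/m³ = 0.04363 mg/L = 43.63 µg/L.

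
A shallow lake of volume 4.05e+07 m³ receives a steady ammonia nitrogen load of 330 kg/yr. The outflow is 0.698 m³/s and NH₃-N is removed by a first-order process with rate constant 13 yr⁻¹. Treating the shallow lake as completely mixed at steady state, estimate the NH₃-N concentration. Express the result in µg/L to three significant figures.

0.602 µg/L

Outflow Q = 0.698 m³/s × 3.156e+07 s/yr = 2.203e+07 m³/yr.
Steady-state CSTR mass balance: W = Q·C + k·V·C, so C = W/(Q + kV).
Q + kV = 2.203e+07 + 13·4.05e+07 = 5.485e+08 m³/yr.
C = 330/5.485e+08 = 6.016e-07 kg/m³ = 0.0006016 mg/L = 0.6016 µg/L.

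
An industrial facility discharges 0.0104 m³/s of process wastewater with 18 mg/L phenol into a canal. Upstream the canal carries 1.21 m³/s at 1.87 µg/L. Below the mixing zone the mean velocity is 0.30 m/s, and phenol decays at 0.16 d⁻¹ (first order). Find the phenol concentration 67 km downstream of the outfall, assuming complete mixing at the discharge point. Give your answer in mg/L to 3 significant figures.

1.87 µg/L = 0.00187 mg/L.
After complete mixing, C₀ = (0.0104·18 + 1.21·0.00187) / 1.22 = 0.1552 mg/L.
Travel time t = 6.7e+04 m / 0.30 m/s = 2.233e+05 s = 2.585 d.
C = 0.1552·exp(−0.16·2.585) = 0.1552·0.6613 = 0.1027 mg/L.

0.103 mg/L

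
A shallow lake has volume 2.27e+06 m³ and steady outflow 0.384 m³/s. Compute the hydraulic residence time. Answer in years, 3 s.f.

0.187 yr

Q = 0.384 m³/s × 3.156e+07 s/yr = 1.212e+07 m³/yr.
Hydraulic residence time τ = V/Q = 2.27e+06/1.212e+07 = 0.1873 yr.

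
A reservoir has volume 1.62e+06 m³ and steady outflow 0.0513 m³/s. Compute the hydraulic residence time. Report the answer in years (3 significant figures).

Q = 0.0513 m³/s × 3.156e+07 s/yr = 1.619e+06 m³/yr.
Hydraulic residence time τ = V/Q = 1.62e+06/1.619e+06 = 1.001 yr.

1.00 yr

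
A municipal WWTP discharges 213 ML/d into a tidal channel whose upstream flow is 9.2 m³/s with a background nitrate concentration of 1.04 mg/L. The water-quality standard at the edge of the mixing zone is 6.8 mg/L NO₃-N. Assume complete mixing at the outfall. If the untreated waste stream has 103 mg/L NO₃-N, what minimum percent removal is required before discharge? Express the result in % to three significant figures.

72.5 %

213 ML/d = 2.465 m³/s.
Mass balance: 6.8·11.67 = 2.465·Cₑ + 9.2·1.04.
Cₑ = (79.32 − 9.568) / 2.465 = 28.3 mg/L.
Required removal = 1 − 28.3/103 = 72.53 %.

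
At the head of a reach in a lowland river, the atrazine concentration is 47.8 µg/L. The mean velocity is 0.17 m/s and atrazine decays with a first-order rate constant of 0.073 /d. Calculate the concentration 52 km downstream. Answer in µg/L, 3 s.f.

36.9 µg/L

Travel time t = 52 km / 0.17 m/s = 5.2e+04/0.17 = 3.059e+05 s = 3.54 d.
First-order decay: C = 47.8·exp(−0.073·3.54) = 47.8·0.7723 = 36.91 µg/L.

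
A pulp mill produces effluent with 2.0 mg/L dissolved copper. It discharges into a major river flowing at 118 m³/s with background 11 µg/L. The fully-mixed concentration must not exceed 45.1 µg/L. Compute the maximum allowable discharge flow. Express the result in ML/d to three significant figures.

178 ML/d

11 µg/L = 0.011 mg/L.
45.1 µg/L = 0.0451 mg/L.
Mass balance at complete mixing: C_std·(Q_w + Q_r) = Q_w·C_e + Q_r·C_b.
Rearranging, Q_w = Q_r·(C_std − C_b)/(C_e − C_std) = 118·(0.0451 − 0.011) / (2 − 0.0451) = 2.058 m³/s.
= 177.8 ML/d.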